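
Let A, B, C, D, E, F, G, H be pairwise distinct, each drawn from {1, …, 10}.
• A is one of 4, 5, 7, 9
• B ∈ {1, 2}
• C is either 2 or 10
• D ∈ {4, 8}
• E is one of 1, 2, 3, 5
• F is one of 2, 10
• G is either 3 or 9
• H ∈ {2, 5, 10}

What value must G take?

9

C and F between them cover only {2, 10} — a naked pair. Remove those values from B, E, H.
B must be 1 (only option left). Eliminate 1 elsewhere: E.
That leaves H = 5. Eliminate 5 elsewhere: A, E.
E must be 3 (only option left). Remove 3 from G.
So G = 9.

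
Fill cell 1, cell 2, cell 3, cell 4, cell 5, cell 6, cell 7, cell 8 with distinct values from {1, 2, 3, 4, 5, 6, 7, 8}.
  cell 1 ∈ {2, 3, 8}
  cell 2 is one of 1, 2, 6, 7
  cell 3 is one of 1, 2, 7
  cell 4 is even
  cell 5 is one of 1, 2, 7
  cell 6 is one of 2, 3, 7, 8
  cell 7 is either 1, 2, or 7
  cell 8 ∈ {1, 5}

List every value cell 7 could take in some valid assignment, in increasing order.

1, 2, 7

Among the 8 variables, 4 fits only cell 4 (and all 8 values in {1, 2, 3, 4, 5, 6, 7, 8} must be used), so cell 4 = 4.
Among the 7 still-open variables, 5 fits only cell 8 (and all 7 values in {1, 2, 3, 5, 6, 7, 8} must be used), so cell 8 = 5.
The 6 still-open variables draw from only 6 values {1, 2, 3, 6, 7, 8}, so each is used; only cell 2 can be 6, hence cell 2 = 6.
cell 3, cell 5, cell 7 share exactly the 3 values {1, 2, 7}; by pigeonhole those values go to them, so strike 1, 2, 7 from cell 1, cell 6.
No further eliminations apply; cell 7 can still be any of 1, 2, 7.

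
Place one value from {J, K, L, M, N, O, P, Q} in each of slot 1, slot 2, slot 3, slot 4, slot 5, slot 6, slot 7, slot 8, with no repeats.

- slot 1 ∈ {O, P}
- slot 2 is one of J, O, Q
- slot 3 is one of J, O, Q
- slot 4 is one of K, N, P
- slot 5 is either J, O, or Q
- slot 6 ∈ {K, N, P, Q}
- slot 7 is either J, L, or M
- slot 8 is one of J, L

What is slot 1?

The 8 variables together cover exactly {J, K, L, M, N, O, P, Q} — 8 values for 8 variables — and M appears only in slot 7's list, so slot 7 = M.
Among the 7 still-open variables, L fits only slot 8 (and all 7 values in {J, K, L, N, O, P, Q} must be used), so slot 8 = L.
The 3 variables slot 2, slot 3, slot 5 are confined to {J, O, Q}, which locks those values in; drop them from slot 1, slot 6.
So slot 1 = P.

P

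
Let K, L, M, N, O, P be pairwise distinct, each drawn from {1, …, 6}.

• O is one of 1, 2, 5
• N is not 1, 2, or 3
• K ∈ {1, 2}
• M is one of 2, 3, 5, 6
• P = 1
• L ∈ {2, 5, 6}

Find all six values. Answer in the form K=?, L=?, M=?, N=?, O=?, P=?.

K=2, L=6, M=3, N=4, O=5, P=1

P has just one choice, so P = 1. Eliminate 1 elsewhere: K, O.
That leaves K = 2. So L, M, O can't be 2.
O must be 5 (only option left). Remove 5 from L, M, N.
L must be 6 (only option left). Remove 6 from M, N.
That leaves M = 3.
N's domain is down to {4}, so N = 4.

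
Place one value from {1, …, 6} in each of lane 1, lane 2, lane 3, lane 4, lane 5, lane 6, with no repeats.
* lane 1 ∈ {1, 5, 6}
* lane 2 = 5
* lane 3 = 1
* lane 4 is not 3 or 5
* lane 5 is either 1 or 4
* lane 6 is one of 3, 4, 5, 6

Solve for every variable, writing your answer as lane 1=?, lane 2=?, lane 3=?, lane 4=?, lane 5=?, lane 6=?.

lane 1=6, lane 2=5, lane 3=1, lane 4=2, lane 5=4, lane 6=3

lane 2 has just one choice, so lane 2 = 5. Remove 5 from lane 1, lane 6.
lane 3's domain is down to {1}, so lane 3 = 1. Strike 1 from lane 1, lane 4, lane 5.
lane 5 must be 4 (only option left). Strike 4 from lane 4, lane 6.
lane 1 must be 6 (only option left). Remove 6 from lane 4, lane 6.
lane 4 must be 2 (only option left).
lane 6 has just one choice, so lane 6 = 3.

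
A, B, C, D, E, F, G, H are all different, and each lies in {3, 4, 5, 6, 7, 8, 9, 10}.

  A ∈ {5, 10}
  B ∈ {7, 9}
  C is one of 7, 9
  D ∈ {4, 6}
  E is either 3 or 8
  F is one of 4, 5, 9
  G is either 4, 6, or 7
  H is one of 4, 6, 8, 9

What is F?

5

Among the 8 variables, 3 fits only E (and all 8 values in {3, 4, 5, 6, 7, 8, 9, 10} must be used), so E = 3.
The 7 still-open variables draw from only 7 values {4, 5, 6, 7, 8, 9, 10}, so each is used; only H can be 8, hence H = 8.
The 6 still-open variables together cover exactly {4, 5, 6, 7, 9, 10} — 6 values for 6 variables — and 10 appears only in A's list, so A = 10.
The 5 still-open variables together cover exactly {4, 5, 6, 7, 9} — 5 values for 5 variables — and 5 appears only in F's list, so F = 5.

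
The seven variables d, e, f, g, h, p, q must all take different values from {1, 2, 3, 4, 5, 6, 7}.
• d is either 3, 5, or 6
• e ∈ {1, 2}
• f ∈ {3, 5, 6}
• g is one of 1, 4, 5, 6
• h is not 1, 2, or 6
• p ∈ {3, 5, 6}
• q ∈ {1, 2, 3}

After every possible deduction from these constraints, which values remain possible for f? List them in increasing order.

The 7 variables together cover exactly {1, 2, 3, 4, 5, 6, 7} — 7 values for 7 variables — and 7 appears only in h's list, so h = 7.
The 6 still-open variables draw from only 6 values {1, 2, 3, 4, 5, 6}, so each is used; only g can be 4, hence g = 4.
The 3 variables d, f, p are confined to {3, 5, 6}, which locks those values in; drop them from q.
No further eliminations apply; f can still be any of 3, 5, 6.

3, 5, 6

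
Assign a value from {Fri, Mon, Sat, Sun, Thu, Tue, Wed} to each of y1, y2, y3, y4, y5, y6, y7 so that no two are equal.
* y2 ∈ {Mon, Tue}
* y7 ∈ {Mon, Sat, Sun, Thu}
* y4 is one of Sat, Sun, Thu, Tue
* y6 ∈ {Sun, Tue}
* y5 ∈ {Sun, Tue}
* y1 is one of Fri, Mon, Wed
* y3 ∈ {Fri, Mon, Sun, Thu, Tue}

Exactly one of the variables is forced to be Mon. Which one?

The 7 variables draw from only 7 values {Fri, Mon, Sat, Sun, Thu, Tue, Wed}, so each is used; only y1 can be Wed, hence y1 = Wed.
The 6 still-open variables together cover exactly {Fri, Mon, Sat, Sun, Thu, Tue} — 6 values for 6 variables — and Fri appears only in y3's list, so y3 = Fri.
The 2 variables y5 and y6 are confined to {Sun, Tue}, which locks those values in; drop them from y2, y4, y7.
So Mon goes to y2.

y2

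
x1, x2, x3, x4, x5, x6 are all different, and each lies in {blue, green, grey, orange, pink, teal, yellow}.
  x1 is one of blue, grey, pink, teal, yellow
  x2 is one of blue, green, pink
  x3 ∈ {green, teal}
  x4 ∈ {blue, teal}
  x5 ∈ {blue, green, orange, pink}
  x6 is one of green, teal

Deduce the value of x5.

x3 and x6 between them cover only {green, teal} — a naked pair. Remove those values from x1, x2, x4, x5.
x4's domain is down to {blue}, so x4 = blue. Strike blue from x1, x2, x5.
That leaves x2 = pink. Remove pink from x1, x5.
So x5 = orange.

orange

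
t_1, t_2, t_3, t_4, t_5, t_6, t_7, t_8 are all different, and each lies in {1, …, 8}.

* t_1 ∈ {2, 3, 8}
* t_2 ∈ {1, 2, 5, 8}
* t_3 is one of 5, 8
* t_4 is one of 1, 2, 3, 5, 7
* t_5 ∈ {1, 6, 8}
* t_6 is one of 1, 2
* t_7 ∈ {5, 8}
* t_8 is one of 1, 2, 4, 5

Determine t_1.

Among the 8 variables, 4 fits only t_8 (and all 8 values in {1, 2, 3, 4, 5, 6, 7, 8} must be used), so t_8 = 4.
The 7 still-open variables together cover exactly {1, 2, 3, 5, 6, 7, 8} — 7 values for 7 variables — and 6 appears only in t_5's list, so t_5 = 6.
Among the 6 still-open variables, 7 fits only t_4 (and all 6 values in {1, 2, 3, 5, 7, 8} must be used), so t_4 = 7.
Among the 5 still-open variables, 3 fits only t_1 (and all 5 values in {1, 2, 3, 5, 8} must be used), so t_1 = 3.

3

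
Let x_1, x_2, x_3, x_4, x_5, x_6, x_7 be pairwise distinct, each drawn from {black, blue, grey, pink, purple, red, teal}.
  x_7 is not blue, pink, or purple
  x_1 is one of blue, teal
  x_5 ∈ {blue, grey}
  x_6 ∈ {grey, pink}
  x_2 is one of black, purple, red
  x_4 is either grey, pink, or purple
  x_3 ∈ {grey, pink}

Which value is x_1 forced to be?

x_3 and x_6 between them cover only {grey, pink} — a naked pair. Remove those values from x_4, x_5, x_7.
x_4 has just one choice, so x_4 = purple. Remove purple from x_2.
x_5 must be blue (only option left). Strike blue from x_1.
So x_1 = teal.

teal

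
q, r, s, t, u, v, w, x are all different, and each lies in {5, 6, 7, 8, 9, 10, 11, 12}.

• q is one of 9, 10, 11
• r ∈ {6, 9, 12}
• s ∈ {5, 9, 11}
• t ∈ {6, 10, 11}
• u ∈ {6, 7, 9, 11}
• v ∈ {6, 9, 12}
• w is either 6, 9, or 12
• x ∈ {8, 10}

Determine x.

The 8 variables draw from only 8 values {5, 6, 7, 8, 9, 10, 11, 12}, so each is used; only s can be 5, hence s = 5.
The 7 still-open variables draw from only 7 values {6, 7, 8, 9, 10, 11, 12}, so each is used; only u can be 7, hence u = 7.
The 6 still-open variables together cover exactly {6, 8, 9, 10, 11, 12} — 6 values for 6 variables — and 8 appears only in x's list, so x = 8.

8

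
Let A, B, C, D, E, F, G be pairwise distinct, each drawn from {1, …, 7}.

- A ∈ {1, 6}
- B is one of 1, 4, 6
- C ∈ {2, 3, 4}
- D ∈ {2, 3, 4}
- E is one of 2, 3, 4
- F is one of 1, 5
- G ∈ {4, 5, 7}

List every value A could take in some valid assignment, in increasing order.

1, 6

The 7 variables together cover exactly {1, 2, 3, 4, 5, 6, 7} — 7 values for 7 variables — and 7 appears only in G's list, so G = 7.
The 6 still-open variables together cover exactly {1, 2, 3, 4, 5, 6} — 6 values for 6 variables — and 5 appears only in F's list, so F = 5.
C, D, E share exactly the 3 values {2, 3, 4}; by pigeonhole those values go to them, so strike 2, 3, 4 from B.
No further eliminations apply; A can still be any of 1, 6.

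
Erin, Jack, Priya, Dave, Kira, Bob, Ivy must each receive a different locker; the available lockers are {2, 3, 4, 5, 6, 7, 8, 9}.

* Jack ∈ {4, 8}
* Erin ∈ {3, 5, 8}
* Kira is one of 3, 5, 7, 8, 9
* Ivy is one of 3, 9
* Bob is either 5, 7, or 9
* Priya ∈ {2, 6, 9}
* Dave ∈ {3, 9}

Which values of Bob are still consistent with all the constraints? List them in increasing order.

Dave and Ivy between them cover only {3, 9} — a naked pair. Remove those values from Erin, Priya, Kira, Bob.
Erin, Kira, Bob between them cover only {5, 7, 8} — a naked triple. Remove those values from Jack.
Jack must be 4 (only option left).
No further eliminations apply; Bob can still be any of 5, 7.

5, 7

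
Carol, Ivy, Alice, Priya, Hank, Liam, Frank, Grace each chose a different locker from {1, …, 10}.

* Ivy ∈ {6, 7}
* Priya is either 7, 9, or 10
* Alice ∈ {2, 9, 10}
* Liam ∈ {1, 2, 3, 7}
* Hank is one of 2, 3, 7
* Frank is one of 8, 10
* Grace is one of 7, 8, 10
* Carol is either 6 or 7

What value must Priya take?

9

The 8 variables together cover exactly {1, 2, 3, 6, 7, 8, 9, 10} — 8 values for 8 variables — and 1 appears only in Liam's list, so Liam = 1.
Among the 7 still-open variables, 3 fits only Hank (and all 7 values in {2, 3, 6, 7, 8, 9, 10} must be used), so Hank = 3.
The 6 still-open variables draw from only 6 values {2, 6, 7, 8, 9, 10}, so each is used; only Alice can be 2, hence Alice = 2.
The 5 still-open variables draw from only 5 values {6, 7, 8, 9, 10}, so each is used; only Priya can be 9, hence Priya = 9.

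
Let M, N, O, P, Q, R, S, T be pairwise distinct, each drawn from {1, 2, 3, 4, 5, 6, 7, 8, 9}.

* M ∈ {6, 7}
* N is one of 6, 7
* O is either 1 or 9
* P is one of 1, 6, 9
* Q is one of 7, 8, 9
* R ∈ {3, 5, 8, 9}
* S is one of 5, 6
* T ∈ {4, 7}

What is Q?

The 8 variables together cover exactly {1, 3, 4, 5, 6, 7, 8, 9} — 8 values for 8 variables — and 3 appears only in R's list, so R = 3.
Among the 7 still-open variables, 4 fits only T (and all 7 values in {1, 4, 5, 6, 7, 8, 9} must be used), so T = 4.
Among the 6 still-open variables, 5 fits only S (and all 6 values in {1, 5, 6, 7, 8, 9} must be used), so S = 5.
The 5 still-open variables draw from only 5 values {1, 6, 7, 8, 9}, so each is used; only Q can be 8, hence Q = 8.

8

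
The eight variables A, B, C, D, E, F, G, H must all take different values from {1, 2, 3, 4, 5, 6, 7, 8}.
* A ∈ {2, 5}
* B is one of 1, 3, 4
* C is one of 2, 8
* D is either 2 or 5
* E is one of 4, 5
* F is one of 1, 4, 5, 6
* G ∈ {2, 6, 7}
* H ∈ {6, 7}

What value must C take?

8

Among the 8 variables, 3 fits only B (and all 8 values in {1, 2, 3, 4, 5, 6, 7, 8} must be used), so B = 3.
The 7 still-open variables draw from only 7 values {1, 2, 4, 5, 6, 7, 8}, so each is used; only F can be 1, hence F = 1.
The 6 still-open variables together cover exactly {2, 4, 5, 6, 7, 8} — 6 values for 6 variables — and 4 appears only in E's list, so E = 4.
The 5 still-open variables draw from only 5 values {2, 5, 6, 7, 8}, so each is used; only C can be 8, hence C = 8.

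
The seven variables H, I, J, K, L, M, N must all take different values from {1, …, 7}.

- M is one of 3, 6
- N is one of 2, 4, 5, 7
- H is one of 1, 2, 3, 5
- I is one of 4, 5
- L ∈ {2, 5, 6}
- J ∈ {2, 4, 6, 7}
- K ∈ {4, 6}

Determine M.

3

Among the 7 variables, 1 fits only H (and all 7 values in {1, 2, 3, 4, 5, 6, 7} must be used), so H = 1.
The 6 still-open variables draw from only 6 values {2, 3, 4, 5, 6, 7}, so each is used; only M can be 3, hence M = 3.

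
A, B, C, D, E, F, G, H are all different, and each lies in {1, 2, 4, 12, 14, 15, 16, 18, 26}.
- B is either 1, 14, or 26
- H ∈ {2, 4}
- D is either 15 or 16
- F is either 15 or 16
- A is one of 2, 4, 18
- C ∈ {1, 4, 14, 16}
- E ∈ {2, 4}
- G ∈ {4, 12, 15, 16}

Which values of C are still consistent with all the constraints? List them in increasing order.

D and F between them cover only {15, 16} — a naked pair. Remove those values from C, G.
E and H share exactly the 2 values {2, 4}; by pigeonhole those values go to them, so strike 2, 4 from A, C, G.
A must be 18 (only option left).
G has just one choice, so G = 12.
No further eliminations apply; C can still be any of 1, 14.

1, 14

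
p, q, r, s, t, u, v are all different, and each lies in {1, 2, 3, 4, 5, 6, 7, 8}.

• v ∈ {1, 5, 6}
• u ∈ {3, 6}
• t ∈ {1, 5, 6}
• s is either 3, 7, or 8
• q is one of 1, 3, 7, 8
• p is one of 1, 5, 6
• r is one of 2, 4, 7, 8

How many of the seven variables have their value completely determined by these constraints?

p, t, v share exactly the 3 values {1, 5, 6}; by pigeonhole those values go to them, so strike 1, 5, 6 from q, u.
That leaves u = 3. Remove 3 from q, s.
q and s between them cover only {7, 8} — a naked pair. Remove those values from r.
Determined: u=3. The other variables each still have more than one consistent value. That makes 1.

1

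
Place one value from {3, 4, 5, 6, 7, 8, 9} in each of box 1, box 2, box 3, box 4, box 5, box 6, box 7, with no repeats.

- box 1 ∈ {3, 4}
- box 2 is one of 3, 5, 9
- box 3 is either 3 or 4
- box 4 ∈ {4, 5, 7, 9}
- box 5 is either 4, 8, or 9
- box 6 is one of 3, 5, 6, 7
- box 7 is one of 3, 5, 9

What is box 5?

8

The 7 variables draw from only 7 values {3, 4, 5, 6, 7, 8, 9}, so each is used; only box 6 can be 6, hence box 6 = 6.
Among the 6 still-open variables, 7 fits only box 4 (and all 6 values in {3, 4, 5, 7, 8, 9} must be used), so box 4 = 7.
Among the 5 still-open variables, 8 fits only box 5 (and all 5 values in {3, 4, 5, 8, 9} must be used), so box 5 = 8.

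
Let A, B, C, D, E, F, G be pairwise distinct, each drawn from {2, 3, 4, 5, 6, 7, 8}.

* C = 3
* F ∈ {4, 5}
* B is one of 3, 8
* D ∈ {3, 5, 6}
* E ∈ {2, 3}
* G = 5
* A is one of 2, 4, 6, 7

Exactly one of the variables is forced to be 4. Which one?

C has just one choice, so C = 3. Eliminate 3 elsewhere: B, D, E.
E's domain is down to {2}, so E = 2. Eliminate 2 elsewhere: A.
That leaves G = 5. Strike 5 from D, F.
So 4 goes to F.

F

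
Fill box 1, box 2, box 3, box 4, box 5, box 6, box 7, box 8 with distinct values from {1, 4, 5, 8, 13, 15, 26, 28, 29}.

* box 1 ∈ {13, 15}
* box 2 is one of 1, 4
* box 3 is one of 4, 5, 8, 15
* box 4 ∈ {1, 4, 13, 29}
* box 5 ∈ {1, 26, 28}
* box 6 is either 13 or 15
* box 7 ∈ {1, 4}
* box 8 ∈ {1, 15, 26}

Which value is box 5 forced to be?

28

box 1 and box 6 between them cover only {13, 15} — a naked pair. Remove those values from box 3, box 4, box 8.
box 2 and box 7 share exactly the 2 values {1, 4}; by pigeonhole those values go to them, so strike 1, 4 from box 3, box 4, box 5, box 8.
That leaves box 4 = 29.
box 8 has just one choice, so box 8 = 26. Strike 26 from box 5.
So box 5 = 28.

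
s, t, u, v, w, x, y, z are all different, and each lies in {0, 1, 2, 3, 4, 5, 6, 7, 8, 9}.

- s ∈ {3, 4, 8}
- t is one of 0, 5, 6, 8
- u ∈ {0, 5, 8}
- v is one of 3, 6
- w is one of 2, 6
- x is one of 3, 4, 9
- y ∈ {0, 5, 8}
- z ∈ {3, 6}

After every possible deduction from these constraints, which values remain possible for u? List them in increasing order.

The 8 variables draw from only 8 values {0, 2, 3, 4, 5, 6, 8, 9}, so each is used; only w can be 2, hence w = 2.
Among the 7 still-open variables, 9 fits only x (and all 7 values in {0, 3, 4, 5, 6, 8, 9} must be used), so x = 9.
The 6 still-open variables draw from only 6 values {0, 3, 4, 5, 6, 8}, so each is used; only s can be 4, hence s = 4.
The 2 variables v and z are confined to {3, 6}, which locks those values in; drop them from t.
No further eliminations apply; u can still be any of 0, 5, 8.

0, 5, 8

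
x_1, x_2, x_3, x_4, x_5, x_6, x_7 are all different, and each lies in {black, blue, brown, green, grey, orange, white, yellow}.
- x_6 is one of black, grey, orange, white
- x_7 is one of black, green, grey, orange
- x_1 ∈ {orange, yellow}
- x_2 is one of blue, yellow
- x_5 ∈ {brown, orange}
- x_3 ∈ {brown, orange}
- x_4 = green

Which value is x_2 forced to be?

blue

x_4's domain is down to {green}, so x_4 = green. Remove green from x_7.
x_3 and x_5 between them cover only {brown, orange} — a naked pair. Remove those values from x_1, x_6, x_7.
That leaves x_1 = yellow. Strike yellow from x_2.
So x_2 = blue.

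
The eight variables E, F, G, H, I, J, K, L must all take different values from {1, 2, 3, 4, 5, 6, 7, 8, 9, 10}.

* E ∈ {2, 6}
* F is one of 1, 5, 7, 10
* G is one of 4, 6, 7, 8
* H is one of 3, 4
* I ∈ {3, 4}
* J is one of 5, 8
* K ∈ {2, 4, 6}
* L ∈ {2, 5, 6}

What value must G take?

7

H and I between them cover only {3, 4} — a naked pair. Remove those values from G, K.
The 2 variables E and K are confined to {2, 6}, which locks those values in; drop them from G, L.
L must be 5 (only option left). Remove 5 from F, J.
J's domain is down to {8}, so J = 8. Eliminate 8 elsewhere: G.
So G = 7.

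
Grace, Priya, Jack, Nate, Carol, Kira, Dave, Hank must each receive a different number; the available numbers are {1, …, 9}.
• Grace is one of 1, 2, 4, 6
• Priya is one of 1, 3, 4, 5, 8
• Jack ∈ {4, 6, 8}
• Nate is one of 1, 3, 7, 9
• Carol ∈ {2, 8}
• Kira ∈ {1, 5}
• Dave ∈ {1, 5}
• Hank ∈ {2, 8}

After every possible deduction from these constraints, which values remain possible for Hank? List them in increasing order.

The 2 variables Carol and Hank are confined to {2, 8}, which locks those values in; drop them from Grace, Priya, Jack.
Kira and Dave share exactly the 2 values {1, 5}; by pigeonhole those values go to them, so strike 1, 5 from Grace, Priya, Nate.
Grace and Jack share exactly the 2 values {4, 6}; by pigeonhole those values go to them, so strike 4, 6 from Priya.
Priya must be 3 (only option left). Eliminate 3 elsewhere: Nate.
No further eliminations apply; Hank can still be any of 2, 8.

2, 8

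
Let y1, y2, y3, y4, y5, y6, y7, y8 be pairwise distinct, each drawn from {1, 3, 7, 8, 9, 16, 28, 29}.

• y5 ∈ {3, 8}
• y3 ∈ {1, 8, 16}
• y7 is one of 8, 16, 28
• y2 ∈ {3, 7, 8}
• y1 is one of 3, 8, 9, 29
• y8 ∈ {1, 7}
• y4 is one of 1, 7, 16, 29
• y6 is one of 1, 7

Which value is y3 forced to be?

16

The 8 variables together cover exactly {1, 3, 7, 8, 9, 16, 28, 29} — 8 values for 8 variables — and 9 appears only in y1's list, so y1 = 9.
Among the 7 still-open variables, 28 fits only y7 (and all 7 values in {1, 3, 7, 8, 16, 28, 29} must be used), so y7 = 28.
The 6 still-open variables together cover exactly {1, 3, 7, 8, 16, 29} — 6 values for 6 variables — and 29 appears only in y4's list, so y4 = 29.
The 5 still-open variables together cover exactly {1, 3, 7, 8, 16} — 5 values for 5 variables — and 16 appears only in y3's list, so y3 = 16.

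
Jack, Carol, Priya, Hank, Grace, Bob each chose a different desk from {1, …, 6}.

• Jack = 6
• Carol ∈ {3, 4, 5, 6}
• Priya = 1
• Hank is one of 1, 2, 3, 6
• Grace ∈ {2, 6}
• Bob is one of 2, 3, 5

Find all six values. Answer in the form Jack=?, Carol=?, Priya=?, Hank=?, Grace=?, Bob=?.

Jack must be 6 (only option left). Remove 6 from Carol, Hank, Grace.
Priya's domain is down to {1}, so Priya = 1. Remove 1 from Hank.
Grace's domain is down to {2}, so Grace = 2. So Hank, Bob can't be 2.
Hank must be 3 (only option left). So Carol, Bob can't be 3.
That leaves Bob = 5. Remove 5 from Carol.
Carol must be 4 (only option left).

Jack=6, Carol=4, Priya=1, Hank=3, Grace=2, Bob=5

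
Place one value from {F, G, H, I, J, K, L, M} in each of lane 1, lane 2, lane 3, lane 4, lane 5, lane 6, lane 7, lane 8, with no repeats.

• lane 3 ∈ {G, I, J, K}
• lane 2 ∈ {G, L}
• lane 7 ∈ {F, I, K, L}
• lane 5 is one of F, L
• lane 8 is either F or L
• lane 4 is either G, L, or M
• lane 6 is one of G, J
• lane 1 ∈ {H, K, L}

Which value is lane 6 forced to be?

Among the 8 variables, H fits only lane 1 (and all 8 values in {F, G, H, I, J, K, L, M} must be used), so lane 1 = H.
The 7 still-open variables together cover exactly {F, G, I, J, K, L, M} — 7 values for 7 variables — and M appears only in lane 4's list, so lane 4 = M.
lane 5 and lane 8 share exactly the 2 values {F, L}; by pigeonhole those values go to them, so strike F, L from lane 2, lane 7.
That leaves lane 2 = G. So lane 3, lane 6 can't be G.
So lane 6 = J.

J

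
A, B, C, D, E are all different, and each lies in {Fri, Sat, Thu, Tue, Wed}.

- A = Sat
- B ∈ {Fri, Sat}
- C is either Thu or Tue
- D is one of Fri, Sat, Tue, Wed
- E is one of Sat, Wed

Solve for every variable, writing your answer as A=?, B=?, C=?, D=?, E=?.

A's domain is down to {Sat}, so A = Sat. So B, D, E can't be Sat.
That leaves B = Fri. Eliminate Fri elsewhere: D.
E must be Wed (only option left). Strike Wed from D.
D's domain is down to {Tue}, so D = Tue. Eliminate Tue elsewhere: C.
C's domain is down to {Thu}, so C = Thu.

A=Sat, B=Fri, C=Thu, D=Tue, E=Wed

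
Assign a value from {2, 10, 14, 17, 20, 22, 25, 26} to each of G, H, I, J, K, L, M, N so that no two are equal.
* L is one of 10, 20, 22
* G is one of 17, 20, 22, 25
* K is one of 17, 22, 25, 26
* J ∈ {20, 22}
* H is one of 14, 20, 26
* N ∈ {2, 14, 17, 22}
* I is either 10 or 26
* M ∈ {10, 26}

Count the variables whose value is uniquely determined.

The 8 variables together cover exactly {2, 10, 14, 17, 20, 22, 25, 26} — 8 values for 8 variables — and 2 appears only in N's list, so N = 2.
The 7 still-open variables draw from only 7 values {10, 14, 17, 20, 22, 25, 26}, so each is used; only H can be 14, hence H = 14.
The 2 variables I and M are confined to {10, 26}, which locks those values in; drop them from K, L.
The 2 variables J and L are confined to {20, 22}, which locks those values in; drop them from G, K.
Determined: H=14, N=2. The other variables each still have more than one consistent value. That makes 2.

2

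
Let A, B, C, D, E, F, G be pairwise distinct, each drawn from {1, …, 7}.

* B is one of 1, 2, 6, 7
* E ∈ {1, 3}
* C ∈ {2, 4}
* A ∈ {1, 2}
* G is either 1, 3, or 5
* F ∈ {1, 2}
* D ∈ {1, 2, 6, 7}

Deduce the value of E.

3

The 7 variables draw from only 7 values {1, 2, 3, 4, 5, 6, 7}, so each is used; only C can be 4, hence C = 4.
Among the 6 still-open variables, 5 fits only G (and all 6 values in {1, 2, 3, 5, 6, 7} must be used), so G = 5.
Among the 5 still-open variables, 3 fits only E (and all 5 values in {1, 2, 3, 6, 7} must be used), so E = 3.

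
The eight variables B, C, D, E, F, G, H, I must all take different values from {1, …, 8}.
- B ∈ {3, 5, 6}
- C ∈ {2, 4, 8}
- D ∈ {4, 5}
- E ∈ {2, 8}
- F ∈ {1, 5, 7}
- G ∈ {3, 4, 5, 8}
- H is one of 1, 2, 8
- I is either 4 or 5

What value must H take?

1

The 8 variables draw from only 8 values {1, 2, 3, 4, 5, 6, 7, 8}, so each is used; only B can be 6, hence B = 6.
The 7 still-open variables draw from only 7 values {1, 2, 3, 4, 5, 7, 8}, so each is used; only G can be 3, hence G = 3.
The 6 still-open variables together cover exactly {1, 2, 4, 5, 7, 8} — 6 values for 6 variables — and 7 appears only in F's list, so F = 7.
The 5 still-open variables draw from only 5 values {1, 2, 4, 5, 8}, so each is used; only H can be 1, hence H = 1.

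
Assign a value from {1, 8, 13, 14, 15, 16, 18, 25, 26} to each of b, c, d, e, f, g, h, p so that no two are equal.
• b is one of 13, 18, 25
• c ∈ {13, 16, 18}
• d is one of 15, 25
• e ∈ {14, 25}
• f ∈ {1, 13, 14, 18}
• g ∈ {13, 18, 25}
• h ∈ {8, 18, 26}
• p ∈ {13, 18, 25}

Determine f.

b, g, p share exactly the 3 values {13, 18, 25}; by pigeonhole those values go to them, so strike 13, 18, 25 from c, d, e, f, h.
c has just one choice, so c = 16.
d has just one choice, so d = 15.
e's domain is down to {14}, so e = 14. Remove 14 from f.
So f = 1.

1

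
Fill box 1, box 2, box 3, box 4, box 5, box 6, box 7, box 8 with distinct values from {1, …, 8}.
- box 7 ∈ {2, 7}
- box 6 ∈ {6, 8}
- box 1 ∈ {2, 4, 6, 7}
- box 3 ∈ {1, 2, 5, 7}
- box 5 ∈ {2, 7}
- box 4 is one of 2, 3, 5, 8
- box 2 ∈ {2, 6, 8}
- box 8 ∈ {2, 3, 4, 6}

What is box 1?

The 8 variables draw from only 8 values {1, 2, 3, 4, 5, 6, 7, 8}, so each is used; only box 3 can be 1, hence box 3 = 1.
Among the 7 still-open variables, 5 fits only box 4 (and all 7 values in {2, 3, 4, 5, 6, 7, 8} must be used), so box 4 = 5.
The 6 still-open variables draw from only 6 values {2, 3, 4, 6, 7, 8}, so each is used; only box 8 can be 3, hence box 8 = 3.
Among the 5 still-open variables, 4 fits only box 1 (and all 5 values in {2, 4, 6, 7, 8} must be used), so box 1 = 4.

4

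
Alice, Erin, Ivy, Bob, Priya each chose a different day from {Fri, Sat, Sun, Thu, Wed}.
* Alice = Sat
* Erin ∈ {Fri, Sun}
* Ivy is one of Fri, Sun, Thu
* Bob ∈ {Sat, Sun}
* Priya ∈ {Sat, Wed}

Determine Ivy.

Thu

Alice's domain is down to {Sat}, so Alice = Sat. Remove Sat from Bob, Priya.
Bob must be Sun (only option left). Remove Sun from Erin, Ivy.
Priya must be Wed (only option left).
That leaves Erin = Fri. So Ivy can't be Fri.
So Ivy = Thu.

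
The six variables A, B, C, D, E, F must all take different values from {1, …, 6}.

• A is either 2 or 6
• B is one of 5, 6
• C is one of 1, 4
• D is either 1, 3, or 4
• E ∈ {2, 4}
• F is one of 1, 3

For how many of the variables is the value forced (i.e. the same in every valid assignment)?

3

The 6 variables together cover exactly {1, 2, 3, 4, 5, 6} — 6 values for 6 variables — and 5 appears only in B's list, so B = 5.
The 5 still-open variables draw from only 5 values {1, 2, 3, 4, 6}, so each is used; only A can be 6, hence A = 6.
Among the 4 still-open variables, 2 fits only E (and all 4 values in {1, 2, 3, 4} must be used), so E = 2.
Determined: A=6, B=5, E=2. The other variables each still have more than one consistent value. That makes 3.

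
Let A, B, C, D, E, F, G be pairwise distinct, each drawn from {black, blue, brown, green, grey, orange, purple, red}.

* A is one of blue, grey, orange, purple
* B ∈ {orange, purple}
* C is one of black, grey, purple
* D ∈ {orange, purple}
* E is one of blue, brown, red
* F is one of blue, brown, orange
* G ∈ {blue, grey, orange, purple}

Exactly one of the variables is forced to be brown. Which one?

The 7 variables draw from only 7 values {black, blue, brown, grey, orange, purple, red}, so each is used; only C can be black, hence C = black.
The 6 still-open variables together cover exactly {blue, brown, grey, orange, purple, red} — 6 values for 6 variables — and red appears only in E's list, so E = red.
Among the 5 still-open variables, brown fits only F (and all 5 values in {blue, brown, grey, orange, purple} must be used), so F = brown.

F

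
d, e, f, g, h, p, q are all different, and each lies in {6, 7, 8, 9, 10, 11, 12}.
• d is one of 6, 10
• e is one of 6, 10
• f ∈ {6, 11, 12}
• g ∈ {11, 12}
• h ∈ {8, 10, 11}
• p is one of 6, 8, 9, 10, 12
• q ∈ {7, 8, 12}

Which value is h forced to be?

8

The 7 variables draw from only 7 values {6, 7, 8, 9, 10, 11, 12}, so each is used; only q can be 7, hence q = 7.
The 6 still-open variables draw from only 6 values {6, 8, 9, 10, 11, 12}, so each is used; only p can be 9, hence p = 9.
The 5 still-open variables together cover exactly {6, 8, 10, 11, 12} — 5 values for 5 variables — and 8 appears only in h's list, so h = 8.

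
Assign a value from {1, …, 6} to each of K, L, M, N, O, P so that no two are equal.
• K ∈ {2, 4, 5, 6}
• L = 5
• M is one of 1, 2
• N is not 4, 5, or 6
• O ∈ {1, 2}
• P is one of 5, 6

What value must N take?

L must be 5 (only option left). Eliminate 5 elsewhere: K, P.
P must be 6 (only option left). Eliminate 6 elsewhere: K.
The 4 still-open variables together cover exactly {1, 2, 3, 4} — 4 values for 4 variables — and 3 appears only in N's list, so N = 3.

3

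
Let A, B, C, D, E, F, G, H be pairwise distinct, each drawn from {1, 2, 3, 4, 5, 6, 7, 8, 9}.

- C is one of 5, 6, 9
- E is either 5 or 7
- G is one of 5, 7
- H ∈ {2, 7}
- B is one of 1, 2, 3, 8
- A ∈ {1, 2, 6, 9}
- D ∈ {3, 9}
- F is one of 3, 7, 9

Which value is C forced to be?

6

Among the 8 variables, 8 fits only B (and all 8 values in {1, 2, 3, 5, 6, 7, 8, 9} must be used), so B = 8.
The 7 still-open variables draw from only 7 values {1, 2, 3, 5, 6, 7, 9}, so each is used; only A can be 1, hence A = 1.
Among the 6 still-open variables, 2 fits only H (and all 6 values in {2, 3, 5, 6, 7, 9} must be used), so H = 2.
Among the 5 still-open variables, 6 fits only C (and all 5 values in {3, 5, 6, 7, 9} must be used), so C = 6.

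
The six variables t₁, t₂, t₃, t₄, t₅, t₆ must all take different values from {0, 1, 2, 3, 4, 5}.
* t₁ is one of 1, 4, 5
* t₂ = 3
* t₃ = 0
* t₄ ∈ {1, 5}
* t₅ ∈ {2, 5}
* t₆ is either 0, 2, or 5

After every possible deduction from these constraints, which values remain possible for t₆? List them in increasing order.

2, 5

t₂'s domain is down to {3}, so t₂ = 3.
That leaves t₃ = 0. Strike 0 from t₆.
The 4 still-open variables draw from only 4 values {1, 2, 4, 5}, so each is used; only t₁ can be 4, hence t₁ = 4.
Among the 3 still-open variables, 1 fits only t₄ (and all 3 values in {1, 2, 5} must be used), so t₄ = 1.
No further eliminations apply; t₆ can still be any of 2, 5.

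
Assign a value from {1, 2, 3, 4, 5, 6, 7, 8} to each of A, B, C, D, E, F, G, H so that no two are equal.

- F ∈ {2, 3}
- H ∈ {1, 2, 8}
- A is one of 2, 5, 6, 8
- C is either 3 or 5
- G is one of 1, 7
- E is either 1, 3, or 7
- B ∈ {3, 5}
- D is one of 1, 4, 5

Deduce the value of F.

2

The 8 variables draw from only 8 values {1, 2, 3, 4, 5, 6, 7, 8}, so each is used; only D can be 4, hence D = 4.
Among the 7 still-open variables, 6 fits only A (and all 7 values in {1, 2, 3, 5, 6, 7, 8} must be used), so A = 6.
The 6 still-open variables draw from only 6 values {1, 2, 3, 5, 7, 8}, so each is used; only H can be 8, hence H = 8.
The 5 still-open variables together cover exactly {1, 2, 3, 5, 7} — 5 values for 5 variables — and 2 appears only in F's list, so F = 2.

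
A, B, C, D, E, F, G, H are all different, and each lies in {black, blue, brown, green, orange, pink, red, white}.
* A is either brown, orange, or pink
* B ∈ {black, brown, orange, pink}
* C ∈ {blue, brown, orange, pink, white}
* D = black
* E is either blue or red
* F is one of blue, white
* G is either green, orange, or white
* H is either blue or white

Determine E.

red

D has just one choice, so D = black. Strike black from B.
Among the 7 still-open variables, green fits only G (and all 7 values in {blue, brown, green, orange, pink, red, white} must be used), so G = green.
The 6 still-open variables together cover exactly {blue, brown, orange, pink, red, white} — 6 values for 6 variables — and red appears only in E's list, so E = red.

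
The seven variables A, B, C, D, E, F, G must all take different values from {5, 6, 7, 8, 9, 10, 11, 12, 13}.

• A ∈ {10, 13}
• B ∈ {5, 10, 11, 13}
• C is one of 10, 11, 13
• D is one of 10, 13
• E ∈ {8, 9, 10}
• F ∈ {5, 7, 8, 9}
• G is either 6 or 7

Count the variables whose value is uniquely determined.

2

A and D share exactly the 2 values {10, 13}; by pigeonhole those values go to them, so strike 10, 13 from B, C, E.
C's domain is down to {11}, so C = 11. Eliminate 11 elsewhere: B.
B must be 5 (only option left). Eliminate 5 elsewhere: F.
Determined: B=5, C=11. The other variables each still have more than one consistent value. That makes 2.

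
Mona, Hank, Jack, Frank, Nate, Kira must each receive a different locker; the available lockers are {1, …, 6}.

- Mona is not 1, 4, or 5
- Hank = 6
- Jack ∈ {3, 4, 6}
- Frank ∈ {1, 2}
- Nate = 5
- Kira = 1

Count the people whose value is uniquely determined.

6

Hank's domain is down to {6}, so Hank = 6. Strike 6 from Mona, Jack.
Nate has just one choice, so Nate = 5.
Kira has just one choice, so Kira = 1. Remove 1 from Frank.
Frank must be 2 (only option left). Strike 2 from Mona.
Mona has just one choice, so Mona = 3. So Jack can't be 3.
That leaves Jack = 4.
Every person is fixed: Mona=3, Hank=6, Jack=4, Frank=2, Nate=5, Kira=1. That makes 6.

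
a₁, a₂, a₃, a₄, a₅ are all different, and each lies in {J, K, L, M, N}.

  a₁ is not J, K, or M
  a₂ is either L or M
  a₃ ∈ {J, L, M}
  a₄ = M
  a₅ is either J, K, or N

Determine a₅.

K

a₄ must be M (only option left). Remove M from a₂, a₃.
a₂ has just one choice, so a₂ = L. Strike L from a₁, a₃.
a₃'s domain is down to {J}, so a₃ = J. Eliminate J elsewhere: a₅.
That leaves a₁ = N. Strike N from a₅.
So a₅ = K.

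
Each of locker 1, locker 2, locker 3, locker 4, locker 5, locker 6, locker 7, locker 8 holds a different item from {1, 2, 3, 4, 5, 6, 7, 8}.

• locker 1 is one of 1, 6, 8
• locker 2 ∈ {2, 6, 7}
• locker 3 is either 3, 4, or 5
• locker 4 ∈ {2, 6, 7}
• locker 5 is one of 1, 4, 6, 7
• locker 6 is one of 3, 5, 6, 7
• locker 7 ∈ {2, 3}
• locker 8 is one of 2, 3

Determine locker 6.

The 8 variables draw from only 8 values {1, 2, 3, 4, 5, 6, 7, 8}, so each is used; only locker 1 can be 8, hence locker 1 = 8.
Among the 7 still-open variables, 1 fits only locker 5 (and all 7 values in {1, 2, 3, 4, 5, 6, 7} must be used), so locker 5 = 1.
The 6 still-open variables together cover exactly {2, 3, 4, 5, 6, 7} — 6 values for 6 variables — and 4 appears only in locker 3's list, so locker 3 = 4.
Among the 5 still-open variables, 5 fits only locker 6 (and all 5 values in {2, 3, 5, 6, 7} must be used), so locker 6 = 5.

5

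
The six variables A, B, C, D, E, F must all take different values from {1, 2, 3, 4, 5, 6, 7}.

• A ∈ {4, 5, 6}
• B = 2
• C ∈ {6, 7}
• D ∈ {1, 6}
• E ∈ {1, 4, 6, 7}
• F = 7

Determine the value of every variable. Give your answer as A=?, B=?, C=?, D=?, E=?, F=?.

B's domain is down to {2}, so B = 2.
F must be 7 (only option left). Strike 7 from C, E.
C has just one choice, so C = 6. Eliminate 6 elsewhere: A, D, E.
That leaves D = 1. Remove 1 from E.
E must be 4 (only option left). Strike 4 from A.
A's domain is down to {5}, so A = 5.

A=5, B=2, C=6, D=1, E=4, F=7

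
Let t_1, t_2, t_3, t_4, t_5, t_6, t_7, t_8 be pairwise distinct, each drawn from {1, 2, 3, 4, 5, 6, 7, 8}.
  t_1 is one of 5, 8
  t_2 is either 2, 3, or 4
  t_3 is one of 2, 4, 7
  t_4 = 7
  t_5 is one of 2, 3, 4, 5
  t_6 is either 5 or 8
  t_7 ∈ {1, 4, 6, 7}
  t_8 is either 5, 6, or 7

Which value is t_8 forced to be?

6

t_4's domain is down to {7}, so t_4 = 7. Eliminate 7 elsewhere: t_3, t_7, t_8.
Among the 7 still-open variables, 1 fits only t_7 (and all 7 values in {1, 2, 3, 4, 5, 6, 8} must be used), so t_7 = 1.
The 6 still-open variables draw from only 6 values {2, 3, 4, 5, 6, 8}, so each is used; only t_8 can be 6, hence t_8 = 6.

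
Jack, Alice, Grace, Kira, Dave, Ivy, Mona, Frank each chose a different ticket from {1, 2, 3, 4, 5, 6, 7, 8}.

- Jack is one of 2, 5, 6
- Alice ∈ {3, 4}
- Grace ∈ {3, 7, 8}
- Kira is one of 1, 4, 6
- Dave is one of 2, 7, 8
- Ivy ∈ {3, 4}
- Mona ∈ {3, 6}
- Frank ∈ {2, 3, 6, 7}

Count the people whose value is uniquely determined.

The 8 variables draw from only 8 values {1, 2, 3, 4, 5, 6, 7, 8}, so each is used; only Kira can be 1, hence Kira = 1.
The 7 still-open variables draw from only 7 values {2, 3, 4, 5, 6, 7, 8}, so each is used; only Jack can be 5, hence Jack = 5.
Alice and Ivy between them cover only {3, 4} — a naked pair. Remove those values from Grace, Mona, Frank.
That leaves Mona = 6. Eliminate 6 elsewhere: Frank.
Determined: Jack=5, Kira=1, Mona=6. The other people each still have more than one consistent value. That makes 3.

3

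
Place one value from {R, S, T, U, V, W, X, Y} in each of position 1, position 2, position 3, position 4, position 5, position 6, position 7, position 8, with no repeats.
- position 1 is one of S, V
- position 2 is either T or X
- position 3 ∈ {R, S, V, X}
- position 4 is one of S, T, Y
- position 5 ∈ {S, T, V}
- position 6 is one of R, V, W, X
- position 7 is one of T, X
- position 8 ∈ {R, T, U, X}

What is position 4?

The 8 variables draw from only 8 values {R, S, T, U, V, W, X, Y}, so each is used; only position 8 can be U, hence position 8 = U.
The 7 still-open variables together cover exactly {R, S, T, V, W, X, Y} — 7 values for 7 variables — and W appears only in position 6's list, so position 6 = W.
The 6 still-open variables draw from only 6 values {R, S, T, V, X, Y}, so each is used; only position 3 can be R, hence position 3 = R.
The 5 still-open variables draw from only 5 values {S, T, V, X, Y}, so each is used; only position 4 can be Y, hence position 4 = Y.

Y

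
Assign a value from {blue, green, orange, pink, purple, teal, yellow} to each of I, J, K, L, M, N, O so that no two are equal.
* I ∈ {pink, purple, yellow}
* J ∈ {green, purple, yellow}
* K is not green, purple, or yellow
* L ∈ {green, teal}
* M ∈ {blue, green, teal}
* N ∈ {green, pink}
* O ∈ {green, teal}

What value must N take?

The 7 variables draw from only 7 values {blue, green, orange, pink, purple, teal, yellow}, so each is used; only K can be orange, hence K = orange.
Among the 6 still-open variables, blue fits only M (and all 6 values in {blue, green, pink, purple, teal, yellow} must be used), so M = blue.
The 2 variables L and O are confined to {green, teal}, which locks those values in; drop them from J, N.
So N = pink.

pink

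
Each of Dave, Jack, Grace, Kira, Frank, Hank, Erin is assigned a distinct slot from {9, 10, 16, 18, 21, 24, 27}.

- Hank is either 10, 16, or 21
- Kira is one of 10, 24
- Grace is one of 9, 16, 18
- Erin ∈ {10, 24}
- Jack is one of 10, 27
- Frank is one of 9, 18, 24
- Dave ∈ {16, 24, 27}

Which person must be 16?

Dave

The 7 variables draw from only 7 values {9, 10, 16, 18, 21, 24, 27}, so each is used; only Hank can be 21, hence Hank = 21.
Kira and Erin between them cover only {10, 24} — a naked pair. Remove those values from Dave, Jack, Frank.
Jack must be 27 (only option left). Strike 27 from Dave.
So 16 goes to Dave.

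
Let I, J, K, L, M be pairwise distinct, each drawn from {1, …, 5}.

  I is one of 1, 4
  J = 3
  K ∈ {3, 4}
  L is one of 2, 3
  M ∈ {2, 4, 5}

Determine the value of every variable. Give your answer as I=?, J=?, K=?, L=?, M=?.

I=1, J=3, K=4, L=2, M=5

J must be 3 (only option left). Strike 3 from K, L.
K must be 4 (only option left). Remove 4 from I, M.
L has just one choice, so L = 2. Remove 2 from M.
M's domain is down to {5}, so M = 5.
I has just one choice, so I = 1.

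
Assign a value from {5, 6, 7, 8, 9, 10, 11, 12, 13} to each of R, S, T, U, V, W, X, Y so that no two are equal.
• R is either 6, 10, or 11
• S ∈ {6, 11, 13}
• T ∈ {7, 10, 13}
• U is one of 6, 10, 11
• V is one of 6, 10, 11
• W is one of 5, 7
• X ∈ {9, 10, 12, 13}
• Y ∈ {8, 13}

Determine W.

5

The 3 variables R, U, V are confined to {6, 10, 11}, which locks those values in; drop them from S, T, X.
S has just one choice, so S = 13. So T, X, Y can't be 13.
That leaves T = 7. Strike 7 from W.
So W = 5.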